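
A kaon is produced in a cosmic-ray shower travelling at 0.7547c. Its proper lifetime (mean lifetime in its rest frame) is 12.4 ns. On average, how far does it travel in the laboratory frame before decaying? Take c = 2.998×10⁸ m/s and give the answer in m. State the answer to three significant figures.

With β = 0.7547, γ = 1/√(1 − 0.7547²) = 1/√0.43042791 = 1.5242.
Lab-frame lifetime: Δt = γτ = 1.5242 × 12.4 ns = 18.9 ns.
Distance: d = vΔt = 0.7547 × 2.998×10⁸ m/s × 1.8900×10^-8 s = 4.28 m.

4.28 m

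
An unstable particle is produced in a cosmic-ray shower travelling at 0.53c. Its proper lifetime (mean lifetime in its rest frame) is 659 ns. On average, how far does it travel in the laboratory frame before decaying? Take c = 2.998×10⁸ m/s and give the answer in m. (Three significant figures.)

γ = 1/√(1 − β²) = 1/√(1 − 0.2809) = 1/√0.7191 = 1/0.847998 = 1.1792.
Lab-frame lifetime: Δt = γτ = 1.1792 × 659 ns = 777.09 ns.
Distance: d = vΔt = 0.53 × 2.998×10⁸ m/s × 7.7709×10^-7 s = 123 m.

123 m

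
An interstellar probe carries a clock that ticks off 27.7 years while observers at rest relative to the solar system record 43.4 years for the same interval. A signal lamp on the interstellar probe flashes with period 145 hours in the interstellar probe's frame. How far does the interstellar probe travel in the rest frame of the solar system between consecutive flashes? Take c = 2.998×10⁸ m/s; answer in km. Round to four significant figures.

γ = Δt/Δτ = 43.4/27.7 = 1.56679.
β = √(1 − 1/γ²) = 0.76983. Lab-frame period = γτ = 1.56679×145 hours = 227.18 hours. Distance = βc × γτ = 0.76983 × 2.998×10⁸ m/s × 817848 s = 1.8876×10^14 m = 1.888×10^11 km.

1.888×10^11 km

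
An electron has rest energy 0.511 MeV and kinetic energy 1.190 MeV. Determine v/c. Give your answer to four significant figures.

γ = 1 + K/(mc²) = 1 + 1.190/0.511 = 3.3288.
β = √(1 − 1/γ²) = √(1 − 0.0902453) = √0.9097547 = 0.9538.

0.9538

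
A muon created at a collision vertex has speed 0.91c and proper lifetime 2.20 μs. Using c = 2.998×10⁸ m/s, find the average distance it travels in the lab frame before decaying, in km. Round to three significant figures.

With β = 0.91, γ = 1/√(1 − 0.91²) = 1/√0.1719 = 2.4119.
Lab-frame lifetime: Δt = γτ = 2.4119 × 2.20 μs = 5.3062 μs.
Distance: d = vΔt = 0.91 × 2.998×10⁸ m/s × 5.3062×10^-6 s = 1450 m = 1.45 km.

1.45 km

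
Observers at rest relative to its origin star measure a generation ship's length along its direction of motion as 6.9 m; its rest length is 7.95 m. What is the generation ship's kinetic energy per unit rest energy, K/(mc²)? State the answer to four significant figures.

From L = L₀/γ: γ = 7.95/6.9 = 1.15217.
Since K = (γ−1)mc², K/(mc²) = 1.15217 − 1 = 0.1522.

0.1522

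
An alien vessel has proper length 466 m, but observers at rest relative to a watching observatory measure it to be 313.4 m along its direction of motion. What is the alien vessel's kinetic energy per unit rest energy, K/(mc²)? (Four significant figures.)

From L = L₀/γ: γ = 466/313.4 = 1.48692.
K/(mc²) = γ − 1 = 1.48692 − 1 = 0.4869.

0.4869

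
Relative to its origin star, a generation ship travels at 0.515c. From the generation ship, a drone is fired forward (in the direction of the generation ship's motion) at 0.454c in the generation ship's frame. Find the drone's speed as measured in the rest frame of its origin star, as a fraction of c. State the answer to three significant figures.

In units of c, u = (u' + v)/(1 + u'v) with u' = 0.454 and v = 0.515.
Numerator: 0.454 + 0.515 = 0.969. Denominator: 1 + (0.454)(0.515) = 1.23381.
u = 0.969/1.23381 = 0.78537, so the speed is 0.785c.

0.785c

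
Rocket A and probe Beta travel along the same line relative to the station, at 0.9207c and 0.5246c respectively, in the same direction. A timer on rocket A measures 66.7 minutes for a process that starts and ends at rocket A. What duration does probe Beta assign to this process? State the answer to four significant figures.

Speed of rocket A in probe Beta's frame: u = (v_A − v_B)/(1 − v_A v_B/c²) = (0.9207 − 0.5246)/(1 − 0.9207×0.5246) = 0.3961/0.51700078 = 0.76615; |u| = 0.76615c.
γ for this relative speed: γ = 1/√(1 − 0.586986) = 1.556.
The clock on rocket A records proper time, so probe Beta measures Δt = γΔτ = 1.556 × 66.7 = 103.8 minutes.

103.8 minutes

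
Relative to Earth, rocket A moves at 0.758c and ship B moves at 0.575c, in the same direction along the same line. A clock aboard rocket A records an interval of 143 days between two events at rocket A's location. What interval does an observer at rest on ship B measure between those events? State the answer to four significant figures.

Transform rocket A's velocity into ship B's frame: (0.758 − 0.575)/(1 − 0.758·0.575) = 0.183/0.56415, so the relative speed is 0.32438c.
γ for this relative speed: γ = 1/√(1 − 0.105222) = 1.0572.
Rocket A's interval is proper; time dilation gives Δt_B = γΔτ = 1.0572 × 143 days = 151.2 days.

151.2 days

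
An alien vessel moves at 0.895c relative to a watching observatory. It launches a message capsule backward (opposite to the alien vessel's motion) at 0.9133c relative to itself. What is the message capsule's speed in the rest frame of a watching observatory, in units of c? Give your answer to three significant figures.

Relativistic velocity addition: u = (u' + v)/(1 + u'v/c²), with u' = −0.9133c and v = 0.895c.
Numerator: −0.9133 + 0.895 = −0.0183. Denominator: 1 + (−0.9133)(0.895) = 0.1825965.
u = −0.0183/0.1825965 = −0.10022, so the speed is 0.100c.

0.100c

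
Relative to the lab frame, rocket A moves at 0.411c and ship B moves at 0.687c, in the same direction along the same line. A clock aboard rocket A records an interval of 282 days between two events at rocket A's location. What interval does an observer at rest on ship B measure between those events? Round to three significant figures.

305 days

The velocity of rocket A relative to ship B is (0.411 − 0.687)c / (1 − 0.411×0.687) = −0.38459c; relative speed 0.38459c.
At |u| = 0.38459c, γ = (1 − 0.147909)^(−1/2) = 1.0833.
The clock on rocket A records proper time, so ship B measures Δt = γΔτ = 1.0833 × 282 = 305 days.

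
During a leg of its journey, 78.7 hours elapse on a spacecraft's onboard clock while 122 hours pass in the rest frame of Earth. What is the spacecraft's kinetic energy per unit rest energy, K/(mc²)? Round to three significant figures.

0.550

From Δt = γΔτ: γ = 122/78.7 = 1.55019.
K/(mc²) = γ − 1 = 1.55019 − 1 = 0.550.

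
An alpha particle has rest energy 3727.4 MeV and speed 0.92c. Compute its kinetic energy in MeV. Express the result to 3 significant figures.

5780 MeV

β² = 0.8464, so γ = 1/√0.1536 = 2.5516.
Kinetic energy: K = (γ − 1)mc² = (2.5516 − 1) × 3727.4 MeV = 1.5516 × 3727.4 = 5780 MeV.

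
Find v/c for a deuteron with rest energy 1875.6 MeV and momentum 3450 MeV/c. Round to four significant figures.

0.8786

βγ = pc/(mc²) = 3450/1875.6 = 1.8394.
Since γ² = 1 + (βγ)² = 4.38339, γ = √4.38339 = 2.09365, and β = (βγ)/γ = 1.8394/2.09365 = 0.8786.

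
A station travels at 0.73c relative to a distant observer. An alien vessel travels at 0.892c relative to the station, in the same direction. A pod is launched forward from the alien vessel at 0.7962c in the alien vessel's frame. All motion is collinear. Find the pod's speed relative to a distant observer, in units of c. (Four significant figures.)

First combine the pod and alien vessel (S''→S'): u₁ = (0.7962 + 0.892)/(1 + 0.7962×0.892) = 1.6882/1.7102104 = 0.98713.
Then combine with the station (S'→S): u = (0.98713 + 0.73)/(1 + 0.98713×0.73) = 1.71713/1.7206049 = 0.99798.

0.9980c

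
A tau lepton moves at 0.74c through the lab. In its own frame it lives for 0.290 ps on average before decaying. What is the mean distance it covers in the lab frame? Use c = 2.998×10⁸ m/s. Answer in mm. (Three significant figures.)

0.0957 mm

With β = 0.74, γ = 1/√(1 − 0.74²) = 1/√0.4524 = 1.4868.
Lab-frame lifetime: Δt = γτ = 1.4868 × 0.290 ps = 0.43117 ps.
Distance: d = vΔt = 0.74 × 2.998×10⁸ m/s × 4.3117×10^-13 s = 9.57×10^-5 m = 0.0957 mm.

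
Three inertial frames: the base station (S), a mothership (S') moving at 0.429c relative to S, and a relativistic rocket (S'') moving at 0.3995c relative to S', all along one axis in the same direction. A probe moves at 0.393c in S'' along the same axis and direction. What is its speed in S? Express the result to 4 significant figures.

Apply u = (u'+v)/(1+u'v) twice. Probe in the mothership frame: (0.393+0.3995)/(1+0.393·0.3995) = 0.7925/1.1570035 = 0.68496c.
That velocity, transformed to the rest frame of the base station: (0.68496+0.429)/(1+0.68496·0.429) = 1.11396/1.29384784 = 0.86097c.

0.8610c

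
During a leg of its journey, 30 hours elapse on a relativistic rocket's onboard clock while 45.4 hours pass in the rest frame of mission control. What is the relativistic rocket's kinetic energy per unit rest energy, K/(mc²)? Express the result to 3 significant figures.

From Δt = γΔτ: γ = 45.4/30 = 1.51333.
K/(mc²) = γ − 1 = 1.51333 − 1 = 0.513.

0.513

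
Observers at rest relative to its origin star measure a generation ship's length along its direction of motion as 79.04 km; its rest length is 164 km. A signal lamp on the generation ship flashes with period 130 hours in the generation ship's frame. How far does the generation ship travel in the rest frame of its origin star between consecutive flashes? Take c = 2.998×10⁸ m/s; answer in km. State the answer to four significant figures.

2.551×10^11 km

From L = L₀/γ: γ = 164/79.04 = 2.0749.
β = √(1 − 1/γ²) = 0.8762. Lab-frame period = γτ = 2.0749×130 hours = 269.74 hours. Distance = βc × γτ = 0.8762 × 2.998×10⁸ m/s × 971064 s = 2.5508×10^14 m = 2.551×10^11 km.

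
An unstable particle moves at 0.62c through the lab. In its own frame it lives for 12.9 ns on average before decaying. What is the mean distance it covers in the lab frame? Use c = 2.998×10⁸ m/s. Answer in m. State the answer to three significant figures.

3.06 m

With β = 0.62, γ = 1/√(1 − 0.62²) = 1/√0.6156 = 1.2745.
Lab-frame lifetime: Δt = γτ = 1.2745 × 12.9 ns = 16.441 ns.
Distance: d = vΔt = 0.62 × 2.998×10⁸ m/s × 1.6441×10^-8 s = 3.06 m.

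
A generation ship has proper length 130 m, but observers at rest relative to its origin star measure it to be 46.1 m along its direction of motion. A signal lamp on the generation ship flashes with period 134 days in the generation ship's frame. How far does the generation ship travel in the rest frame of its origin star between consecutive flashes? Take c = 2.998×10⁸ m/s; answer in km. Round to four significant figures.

Length contraction gives γ = L₀/L = 130/46.1 = 2.81996.
β = √(1 − 1/γ²) = 0.93501. Lab-frame period = γτ = 2.81996×134 days = 377.87 days. Distance = βc × γτ = 0.93501 × 2.998×10⁸ m/s × 32647968 s = 9.1517×10^15 m = 9.152×10^12 km.

9.152×10^12 km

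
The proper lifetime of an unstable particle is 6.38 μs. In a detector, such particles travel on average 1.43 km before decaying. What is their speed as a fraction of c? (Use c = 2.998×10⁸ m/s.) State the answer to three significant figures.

Lab distance = (lab lifetime)·v = γτ·βc, so βγ = d/(cτ) = 1430/(2.998×10⁸ × 6.380×10^-6) = 0.74762.
With βγ = 0.74762: γ² = 1 + (βγ)² = 1.558936, and β = (βγ)/γ = 0.74762/1.24857 = 0.599.

0.599c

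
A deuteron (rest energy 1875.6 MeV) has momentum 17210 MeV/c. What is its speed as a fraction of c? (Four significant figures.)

βγ = pc/(mc²) = 17210/1875.6 = 9.1757.
Since γ² = 1 + (βγ)² = 85.1935, γ = √85.1935 = 9.23003, and β = (βγ)/γ = 9.1757/9.23003 = 0.9941.

0.9941c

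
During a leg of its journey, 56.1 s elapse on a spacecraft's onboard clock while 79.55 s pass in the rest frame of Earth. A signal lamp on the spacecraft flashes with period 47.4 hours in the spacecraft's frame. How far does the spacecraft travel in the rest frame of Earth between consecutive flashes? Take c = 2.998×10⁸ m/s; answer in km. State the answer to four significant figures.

The time-dilation ratio gives γ = 79.55/56.1 = 1.418.
β = √(1 − 1/γ²) = 0.70899. Lab-frame period = γτ = 1.418×47.4 hours = 67.213 hours. Distance = βc × γτ = 0.70899 × 2.998×10⁸ m/s × 241966.8 s = 5.1431×10^13 m = 5.143×10^10 km.

5.143×10^10 km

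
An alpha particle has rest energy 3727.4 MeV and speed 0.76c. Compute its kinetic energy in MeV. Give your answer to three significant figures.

With β = 0.76, γ = 1/√(1 − 0.76²) = 1/√0.4224 = 1.53864.
Kinetic energy: K = (γ − 1)mc² = (1.53864 − 1) × 3727.4 MeV = 0.53864 × 3727.4 = 2010 MeV.

2010 MeV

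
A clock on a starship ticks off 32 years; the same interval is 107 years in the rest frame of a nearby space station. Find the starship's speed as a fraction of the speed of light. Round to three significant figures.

0.954c

γ = Δt/Δτ = 107/32 = 3.3438.
β = √(1 − 1/γ²) = √(1 − 0.0894375) = √0.9105625 = 0.954.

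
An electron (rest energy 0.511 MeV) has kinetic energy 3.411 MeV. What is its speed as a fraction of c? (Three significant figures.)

K = (γ−1)mc², so γ = 1 + 3.411/0.511 = 7.6751.
Then v/c = √(1 − γ⁻²) = √(1 − 0.0169759) = √0.9830241 = 0.991.

0.991c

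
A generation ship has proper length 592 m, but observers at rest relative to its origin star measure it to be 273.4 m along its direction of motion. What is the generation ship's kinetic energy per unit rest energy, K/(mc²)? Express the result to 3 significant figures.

1.17

From L = L₀/γ: γ = 592/273.4 = 2.16533.
Since K = (γ−1)mc², K/(mc²) = 2.16533 − 1 = 1.17.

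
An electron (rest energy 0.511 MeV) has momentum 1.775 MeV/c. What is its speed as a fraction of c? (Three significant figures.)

βγ = pc/(mc²) = 1.775/0.511 = 3.4736.
Since γ² = 1 + (βγ)² = 13.0659, γ = √13.0659 = 3.61468, and β = (βγ)/γ = 3.4736/3.61468 = 0.961.

0.961c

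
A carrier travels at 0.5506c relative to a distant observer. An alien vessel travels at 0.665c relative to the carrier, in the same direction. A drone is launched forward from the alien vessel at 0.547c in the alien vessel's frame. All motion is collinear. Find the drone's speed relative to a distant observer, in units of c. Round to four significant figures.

0.9664c

Apply u = (u'+v)/(1+u'v) twice. Drone in the carrier frame: (0.547+0.665)/(1+0.547·0.665) = 1.212/1.363755 = 0.88872c.
That velocity, transformed to the rest frame of a distant observer: (0.88872+0.5506)/(1+0.88872·0.5506) = 1.43932/1.489329232 = 0.96642c.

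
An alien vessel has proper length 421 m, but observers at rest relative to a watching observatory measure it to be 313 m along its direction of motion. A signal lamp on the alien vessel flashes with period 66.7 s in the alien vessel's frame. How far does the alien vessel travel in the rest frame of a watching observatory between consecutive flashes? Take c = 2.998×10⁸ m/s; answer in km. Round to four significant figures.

1.799×10^7 km

Length contraction gives γ = L₀/L = 421/313 = 1.34505.
β = √(1 − 1/γ²) = 0.66877. Lab-frame period = γτ = 1.34505×66.7 s = 89.715 s. Distance = βc × γτ = 0.66877 × 2.998×10⁸ m/s × 89.715 s = 1.7988×10^10 m = 1.799×10^7 km.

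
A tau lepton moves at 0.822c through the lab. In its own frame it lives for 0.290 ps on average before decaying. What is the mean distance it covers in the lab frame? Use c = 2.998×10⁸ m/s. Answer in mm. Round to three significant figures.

With β = 0.822, γ = 1/√(1 − 0.822²) = 1/√0.324316 = 1.756.
Lab-frame lifetime: Δt = γτ = 1.756 × 0.290 ps = 0.50924 ps.
Distance: d = vΔt = 0.822 × 2.998×10⁸ m/s × 5.0924×10^-13 s = 1.25×10^-4 m = 0.125 mm.

0.125 mm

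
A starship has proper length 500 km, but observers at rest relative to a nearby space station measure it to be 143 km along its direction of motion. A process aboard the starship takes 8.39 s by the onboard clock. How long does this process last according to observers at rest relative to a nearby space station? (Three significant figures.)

29.3 s

Length contraction gives γ = L₀/L = 500/143 = 3.4965.
The same γ dilates the second interval: 3.4965 × 8.39 s = 29.3 s.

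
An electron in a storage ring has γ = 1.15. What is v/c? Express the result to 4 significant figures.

β = √(1 − 1/γ²) = √(1 − 1/1.3225) = √0.243856 = 0.4938.

0.4938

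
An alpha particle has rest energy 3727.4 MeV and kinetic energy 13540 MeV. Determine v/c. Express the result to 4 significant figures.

0.9764

γ = 1 + K/(mc²) = 1 + 13540/3727.4 = 4.6326.
β = √(1 − 1/γ²) = √(1 − 0.0465962) = √0.9534038 = 0.9764.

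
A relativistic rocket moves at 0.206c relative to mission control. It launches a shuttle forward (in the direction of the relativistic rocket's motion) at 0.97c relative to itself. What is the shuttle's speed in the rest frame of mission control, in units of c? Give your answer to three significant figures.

0.980c

In units of c, u = (u' + v)/(1 + u'v) with u' = 0.97 and v = 0.206.
Numerator: 0.97 + 0.206 = 1.176. Denominator: 1 + (0.97)(0.206) = 1.19982.
u = 1.176/1.19982 = 0.98015, so the speed is 0.980c.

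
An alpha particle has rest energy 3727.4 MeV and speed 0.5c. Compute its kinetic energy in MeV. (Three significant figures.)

γ = 1/√(1 − β²) = 1/√(1 − 0.25) = 1/√0.75 = 1/0.866025 = 1.1547.
Kinetic energy: K = (γ − 1)mc² = (1.1547 − 1) × 3727.4 MeV = 0.1547 × 3727.4 = 577 MeV.

577 MeV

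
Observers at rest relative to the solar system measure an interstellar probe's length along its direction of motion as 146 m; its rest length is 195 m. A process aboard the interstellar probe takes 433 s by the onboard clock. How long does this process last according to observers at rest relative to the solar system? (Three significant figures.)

578 s

Length contraction gives γ = L₀/L = 195/146 = 1.33562.
The same γ dilates the second interval: 1.33562 × 433 s = 578 s.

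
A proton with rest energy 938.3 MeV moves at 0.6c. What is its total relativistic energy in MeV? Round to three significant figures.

1170 MeV

Lorentz factor: γ = (1 − 0.36)^(−1/2) = 1.25.
Total energy: E = γmc² = 1.25 × 938.3 MeV = 1170 MeV.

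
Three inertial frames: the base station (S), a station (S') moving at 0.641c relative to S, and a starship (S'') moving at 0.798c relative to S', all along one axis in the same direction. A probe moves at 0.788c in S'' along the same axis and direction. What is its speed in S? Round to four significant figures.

Apply u = (u'+v)/(1+u'v) twice. Probe in the station frame: (0.788+0.798)/(1+0.788·0.798) = 1.586/1.628824 = 0.97371c.
That velocity, transformed to the rest frame of the base station: (0.97371+0.641)/(1+0.97371·0.641) = 1.61471/1.62414811 = 0.99419c.

0.9942c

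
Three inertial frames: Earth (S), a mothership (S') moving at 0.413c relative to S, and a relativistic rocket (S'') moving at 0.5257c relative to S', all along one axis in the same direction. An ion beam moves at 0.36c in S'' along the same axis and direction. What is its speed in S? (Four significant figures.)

First combine the ion beam and relativistic rocket (S''→S'): u₁ = (0.36 + 0.5257)/(1 + 0.36×0.5257) = 0.8857/1.189252 = 0.74475.
Then combine with the mothership (S'→S): u = (0.74475 + 0.413)/(1 + 0.74475×0.413) = 1.15775/1.30758175 = 0.88541.

0.8854c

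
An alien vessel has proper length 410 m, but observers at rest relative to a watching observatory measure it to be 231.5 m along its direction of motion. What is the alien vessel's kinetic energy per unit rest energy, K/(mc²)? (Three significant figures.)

0.771

γ = L₀/L = 410/231.5 = 1.77106.
K/(mc²) = γ − 1 = 1.77106 − 1 = 0.771.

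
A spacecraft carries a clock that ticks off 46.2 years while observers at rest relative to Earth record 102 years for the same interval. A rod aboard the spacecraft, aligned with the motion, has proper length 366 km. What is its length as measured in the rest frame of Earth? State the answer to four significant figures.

From Δt = γΔτ: γ = 102/46.2 = 2.20779.
The rod contracts by the same γ: 366 km / 2.20779 = 165.8 km.

165.8 km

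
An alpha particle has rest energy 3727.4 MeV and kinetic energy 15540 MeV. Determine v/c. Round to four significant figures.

0.9811

γ = 1 + K/(mc²) = 1 + 15540/3727.4 = 5.1691.
β = √(1 − 1/γ²) = √(1 − 0.0374257) = √0.9625743 = 0.9811.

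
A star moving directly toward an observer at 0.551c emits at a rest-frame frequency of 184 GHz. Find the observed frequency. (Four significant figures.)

342.0 GHz

Relativistic Doppler (source moving toward): f_obs = f_src · √((1+β)/(1−β)).
With β = 0.551: factor = √(1.551/0.449) = 1.8586.
f_obs = 184 × 1.8586 = 342.0 GHz.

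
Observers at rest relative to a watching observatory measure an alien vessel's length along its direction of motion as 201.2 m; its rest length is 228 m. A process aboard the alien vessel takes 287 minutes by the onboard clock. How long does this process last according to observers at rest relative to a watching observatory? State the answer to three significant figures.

From L = L₀/γ: γ = 228/201.2 = 1.1332.
Δt = γΔτ = 1.1332 × 287 = 325 minutes.

325 minutes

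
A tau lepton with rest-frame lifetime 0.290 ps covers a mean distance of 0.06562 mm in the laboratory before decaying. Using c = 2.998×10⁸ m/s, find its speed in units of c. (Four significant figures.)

0.6024c

d = βγcτ ⇒ βγ = d/(cτ) = 6.562×10^-5 m / (8.6942×10^-5 m) = 0.75476.
β = (βγ)/√(1+(βγ)²) = 0.75476/√1.569663 = 0.6024.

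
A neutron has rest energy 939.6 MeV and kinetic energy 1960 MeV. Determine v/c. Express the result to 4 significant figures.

0.9460

K = (γ−1)mc², so γ = 1 + 1960/939.6 = 3.086.
Then v/c = √(1 − γ⁻²) = √(1 − 0.105005) = √0.894995 = 0.9460.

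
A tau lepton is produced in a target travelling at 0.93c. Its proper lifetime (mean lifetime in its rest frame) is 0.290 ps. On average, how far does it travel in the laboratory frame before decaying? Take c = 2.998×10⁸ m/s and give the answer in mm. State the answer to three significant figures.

0.220 mm

With β = 0.93, γ = 1/√(1 − 0.93²) = 1/√0.1351 = 2.7206.
Lab-frame lifetime: Δt = γτ = 2.7206 × 0.290 ps = 0.78897 ps.
Distance: d = vΔt = 0.93 × 2.998×10⁸ m/s × 7.8897×10^-13 s = 2.20×10^-4 m = 0.220 mm.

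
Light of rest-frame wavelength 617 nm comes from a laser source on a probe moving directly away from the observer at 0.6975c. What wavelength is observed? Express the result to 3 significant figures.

Relativistic Doppler for wavelength: λ_obs = λ_src · √((1+β)/(1−β)).
With β = 0.6975: factor = √(1.6975/0.3025) = 2.3689.
λ_obs = 617 × 2.3689 = 1460 nm.

1460 nm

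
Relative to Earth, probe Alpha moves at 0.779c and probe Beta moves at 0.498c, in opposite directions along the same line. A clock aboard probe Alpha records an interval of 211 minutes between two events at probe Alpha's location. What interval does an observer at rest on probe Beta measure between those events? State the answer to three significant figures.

539 minutes

The velocity of probe Alpha relative to probe Beta is (0.779 + 0.498)c / (1 + 0.779×0.498) = 0.92007c; relative speed 0.92007c.
γ for this relative speed: γ = 1/√(1 − 0.846529) = 2.5526.
The clock on probe Alpha records proper time, so probe Beta measures Δt = γΔτ = 2.5526 × 211 = 539 minutes.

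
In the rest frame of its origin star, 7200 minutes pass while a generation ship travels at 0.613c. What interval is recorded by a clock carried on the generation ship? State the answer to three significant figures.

5690 minutes

γ = 1/√(1 − β²) = 1/√(1 − 0.375769) = 1/√0.624231 = 1/0.790083 = 1.2657.
The generation ship's clock runs slow as seen from its origin star, so Δτ = Δt/γ = 7200/1.2657 = 5690 minutes.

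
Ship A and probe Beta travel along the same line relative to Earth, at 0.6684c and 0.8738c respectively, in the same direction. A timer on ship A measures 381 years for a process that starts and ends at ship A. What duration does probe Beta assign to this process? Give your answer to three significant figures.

Transform ship A's velocity into probe Beta's frame: (0.6684 − 0.8738)/(1 − 0.6684·0.8738) = −0.2054/0.41595208, so the relative speed is 0.49381c.
At |u| = 0.49381c, γ = (1 − 0.243848)^(−1/2) = 1.15.
The clock on ship A records proper time, so probe Beta measures Δt = γΔτ = 1.15 × 381 = 438 years.

438 years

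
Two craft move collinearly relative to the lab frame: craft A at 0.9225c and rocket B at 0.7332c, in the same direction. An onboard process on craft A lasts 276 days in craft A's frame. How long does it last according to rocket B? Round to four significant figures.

340.3 days

The velocity of craft A relative to rocket B is (0.9225 − 0.7332)c / (1 − 0.9225×0.7332) = 0.58494c; relative speed 0.58494c.
γ for this relative speed: γ = 1/√(1 − 0.342155) = 1.2329.
Craft A's interval is proper; time dilation gives Δt_B = γΔτ = 1.2329 × 276 days = 340.3 days.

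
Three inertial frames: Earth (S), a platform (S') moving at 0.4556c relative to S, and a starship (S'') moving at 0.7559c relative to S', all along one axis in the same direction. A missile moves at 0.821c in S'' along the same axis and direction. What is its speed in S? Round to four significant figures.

0.9898c

Apply u = (u'+v)/(1+u'v) twice. Missile in the platform frame: (0.821+0.7559)/(1+0.821·0.7559) = 1.5769/1.6205939 = 0.97304c.
That velocity, transformed to the rest frame of Earth: (0.97304+0.4556)/(1+0.97304·0.4556) = 1.42864/1.443317024 = 0.98983c.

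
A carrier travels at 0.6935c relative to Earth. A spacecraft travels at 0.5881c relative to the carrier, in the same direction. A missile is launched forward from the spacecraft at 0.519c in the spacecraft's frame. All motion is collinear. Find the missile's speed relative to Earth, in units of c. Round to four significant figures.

0.9707c

Apply u = (u'+v)/(1+u'v) twice. Missile in the carrier frame: (0.519+0.5881)/(1+0.519·0.5881) = 1.1071/1.3052239 = 0.84821c.
That velocity, transformed to the rest frame of Earth: (0.84821+0.6935)/(1+0.84821·0.6935) = 1.54171/1.588233635 = 0.97071c.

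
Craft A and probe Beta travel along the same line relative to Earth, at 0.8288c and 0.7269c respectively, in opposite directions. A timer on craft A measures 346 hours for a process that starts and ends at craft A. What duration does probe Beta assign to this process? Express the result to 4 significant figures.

Transform craft A's velocity into probe Beta's frame: (0.8288 + 0.7269)/(1 + 0.8288·0.7269) = 1.5557/1.60245472, so the relative speed is 0.97082c.
At |u| = 0.97082c, γ = (1 − 0.942491)^(−1/2) = 4.17.
Craft A's interval is proper; time dilation gives Δt_B = γΔτ = 4.17 × 346 hours = 1443 hours.

1443 hours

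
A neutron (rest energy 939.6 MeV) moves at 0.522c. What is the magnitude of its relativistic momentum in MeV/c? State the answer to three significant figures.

γ = 1/√(1 − β²) = 1/√(1 − 0.272484) = 1/√0.727516 = 1/0.852945 = 1.1724.
Momentum: p = γβ·mc = 1.1724 × 0.522 × 939.6 MeV/c = 575 MeV/c.

575 MeV/c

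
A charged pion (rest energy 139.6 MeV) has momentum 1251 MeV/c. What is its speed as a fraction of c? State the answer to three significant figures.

0.994c

βγ = pc/(mc²) = 1251/139.6 = 8.9613.
Since γ² = 1 + (βγ)² = 81.3049, γ = √81.3049 = 9.01692, and β = (βγ)/γ = 8.9613/9.01692 = 0.994.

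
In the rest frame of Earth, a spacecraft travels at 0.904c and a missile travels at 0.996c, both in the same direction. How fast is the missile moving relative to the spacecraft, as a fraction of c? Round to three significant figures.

0.924c

Transform to the spacecraft's frame: u' = (u − v)/(1 − uv/c²).
u' = (0.996 − 0.904)/(1 − 0.996×0.904) = 0.092/0.099616 = 0.92355.
Speed in the spacecraft's frame: 0.924c (in the same direction).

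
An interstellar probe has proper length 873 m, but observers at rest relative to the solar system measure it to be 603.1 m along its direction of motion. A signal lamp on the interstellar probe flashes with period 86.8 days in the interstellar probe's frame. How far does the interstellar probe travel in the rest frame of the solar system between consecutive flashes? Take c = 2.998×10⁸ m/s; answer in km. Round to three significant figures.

2.35×10^12 km

Length contraction gives γ = L₀/L = 873/603.1 = 1.44752.
β = √(1 − 1/γ²) = 0.72301. Lab-frame period = γτ = 1.44752×86.8 days = 125.64 days. Distance = βc × γτ = 0.72301 × 2.998×10⁸ m/s × 10855296 s = 2.3530×10^15 m = 2.35×10^12 km.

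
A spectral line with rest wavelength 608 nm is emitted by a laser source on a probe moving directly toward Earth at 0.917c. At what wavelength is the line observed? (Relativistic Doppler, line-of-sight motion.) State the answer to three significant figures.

Relativistic Doppler for wavelength: λ_obs = λ_src · √((1−β)/(1+β)).
With β = 0.917: factor = √(0.083/1.917) = 0.20808.
λ_obs = 608 × 0.20808 = 127 nm.

127 nm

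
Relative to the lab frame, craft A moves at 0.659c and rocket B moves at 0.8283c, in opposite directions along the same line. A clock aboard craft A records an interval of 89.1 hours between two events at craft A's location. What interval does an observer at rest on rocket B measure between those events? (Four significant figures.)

326.8 hours

The velocity of craft A relative to rocket B is (0.659 + 0.8283)c / (1 + 0.659×0.8283) = 0.96212c; relative speed 0.96212c.
At |u| = 0.96212c, γ = (1 − 0.925675)^(−1/2) = 3.668.
The clock on craft A records proper time, so rocket B measures Δt = γΔτ = 3.668 × 89.1 = 326.8 hours.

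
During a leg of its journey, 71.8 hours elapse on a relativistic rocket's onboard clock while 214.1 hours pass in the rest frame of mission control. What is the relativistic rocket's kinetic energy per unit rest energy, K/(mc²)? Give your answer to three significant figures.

From Δt = γΔτ: γ = 214.1/71.8 = 2.98189.
Since K = (γ−1)mc², K/(mc²) = 2.98189 − 1 = 1.98.

1.98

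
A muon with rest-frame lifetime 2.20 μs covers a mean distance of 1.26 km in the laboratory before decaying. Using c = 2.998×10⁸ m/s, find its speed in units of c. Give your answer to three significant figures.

Lab distance = (lab lifetime)·v = γτ·βc, so βγ = d/(cτ) = 1260/(2.998×10⁸ × 2.200×10^-6) = 1.9104.
With βγ = 1.9104: γ² = 1 + (βγ)² = 4.64963, and β = (βγ)/γ = 1.9104/2.1563 = 0.886.

0.886c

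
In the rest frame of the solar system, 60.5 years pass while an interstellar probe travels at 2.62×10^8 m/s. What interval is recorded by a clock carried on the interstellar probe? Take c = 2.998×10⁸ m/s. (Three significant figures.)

β = v/c = (2.62×10^8 m/s)/(2.998×10⁸ m/s) = 0.873916.
With β = 0.873916, γ = 1/√(1 − 0.873916²) = 1/√0.2362708 = 2.0573.
The moving clock records proper time: Δτ = Δt/γ = 60.5/2.0573 = 29.4 years.

29.4 years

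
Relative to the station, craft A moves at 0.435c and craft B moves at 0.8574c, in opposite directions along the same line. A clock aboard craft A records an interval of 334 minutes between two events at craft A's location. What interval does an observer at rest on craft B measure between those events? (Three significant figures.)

The velocity of craft A relative to craft B is (0.435 + 0.8574)c / (1 + 0.435×0.8574) = 0.94132c; relative speed 0.94132c.
At |u| = 0.94132c, γ = (1 − 0.886083)^(−1/2) = 2.9628.
Craft A's interval is proper; time dilation gives Δt_B = γΔτ = 2.9628 × 334 minutes = 990 minutes.

990 minutes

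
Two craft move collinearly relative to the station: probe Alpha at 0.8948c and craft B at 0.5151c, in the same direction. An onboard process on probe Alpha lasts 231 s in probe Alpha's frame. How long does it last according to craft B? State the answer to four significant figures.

325.4 s

Speed of probe Alpha in craft B's frame: u = (v_A − v_B)/(1 − v_A v_B/c²) = (0.8948 − 0.5151)/(1 − 0.8948×0.5151) = 0.3797/0.53908852 = 0.70434; |u| = 0.70434c.
At |u| = 0.70434c, γ = (1 − 0.496095)^(−1/2) = 1.4087.
The clock on probe Alpha records proper time, so craft B measures Δt = γΔτ = 1.4087 × 231 = 325.4 s.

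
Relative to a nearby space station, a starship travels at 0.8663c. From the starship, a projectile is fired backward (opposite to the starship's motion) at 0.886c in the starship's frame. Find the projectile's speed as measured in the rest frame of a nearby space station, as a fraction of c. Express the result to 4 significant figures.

Relativistic velocity addition: u = (u' + v)/(1 + u'v/c²), with u' = −0.886c and v = 0.8663c.
Numerator: −0.886 + 0.8663 = −0.0197. Denominator: 1 + (−0.886)(0.8663) = 0.2324582.
u = −0.0197/0.2324582 = −0.084746, so the speed is 0.08475c.

0.08475c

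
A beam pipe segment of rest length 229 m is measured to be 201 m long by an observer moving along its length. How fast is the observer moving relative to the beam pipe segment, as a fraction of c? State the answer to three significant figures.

Length contraction gives γ = L₀/L = 229/201 = 1.1393.
β = √(1 − 1/γ²) = √0.229587 = 0.479.

0.479c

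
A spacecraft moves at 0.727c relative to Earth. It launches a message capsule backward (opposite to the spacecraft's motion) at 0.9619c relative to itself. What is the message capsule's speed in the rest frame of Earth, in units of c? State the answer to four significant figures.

0.7812c

In units of c, u = (u' + v)/(1 + u'v) with u' = −0.9619 and v = 0.727.
Numerator: −0.9619 + 0.727 = −0.2349. Denominator: 1 + (−0.9619)(0.727) = 0.3006987.
u = −0.2349/0.3006987 = −0.78118, so the speed is 0.7812c.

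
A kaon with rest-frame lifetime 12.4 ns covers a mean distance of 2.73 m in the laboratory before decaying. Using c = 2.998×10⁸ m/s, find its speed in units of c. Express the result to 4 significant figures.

0.5919c

Let x = d/(cτ) = 2.730 m / (2.998×10⁸ m/s × 1.240×10^-8 s) = 0.73436. Since d = βγcτ, x = βγ = β/√(1−β²).
Solving: β² = x²/(1+x²) = 0.539285/1.539285 = 0.350348, so β = 0.5919.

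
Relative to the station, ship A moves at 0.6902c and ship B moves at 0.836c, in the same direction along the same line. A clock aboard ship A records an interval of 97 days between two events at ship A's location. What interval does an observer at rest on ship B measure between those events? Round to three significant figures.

103 days

The velocity of ship A relative to ship B is (0.6902 − 0.836)c / (1 − 0.6902×0.836) = −0.34469c; relative speed 0.34469c.
γ for this relative speed: γ = 1/√(1 − 0.118811) = 1.0653.
The clock on ship A records proper time, so ship B measures Δt = γΔτ = 1.0653 × 97 = 103 days.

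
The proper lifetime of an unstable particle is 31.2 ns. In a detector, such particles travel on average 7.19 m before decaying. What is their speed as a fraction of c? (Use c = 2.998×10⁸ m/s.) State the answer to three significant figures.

0.609c

d = βγcτ ⇒ βγ = d/(cτ) = 7.190 m / (9.35376 m) = 0.76867.
β = (βγ)/√(1+(βγ)²) = 0.76867/√1.590854 = 0.609.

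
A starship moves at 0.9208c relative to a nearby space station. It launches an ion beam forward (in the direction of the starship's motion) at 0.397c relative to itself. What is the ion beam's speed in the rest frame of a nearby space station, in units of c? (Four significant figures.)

0.9650c

In units of c, u = (u' + v)/(1 + u'v) with u' = 0.397 and v = 0.9208.
Numerator: 0.397 + 0.9208 = 1.3178. Denominator: 1 + (0.397)(0.9208) = 1.3655576.
u = 1.3178/1.3655576 = 0.96503, so the speed is 0.9650c.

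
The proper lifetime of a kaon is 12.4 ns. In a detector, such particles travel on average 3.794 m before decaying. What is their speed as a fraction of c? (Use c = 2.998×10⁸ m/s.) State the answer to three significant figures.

0.714c

d = βγcτ ⇒ βγ = d/(cτ) = 3.794 m / (3.71752 m) = 1.0206.
β = (βγ)/√(1+(βγ)²) = 1.0206/√2.04162 = 0.714.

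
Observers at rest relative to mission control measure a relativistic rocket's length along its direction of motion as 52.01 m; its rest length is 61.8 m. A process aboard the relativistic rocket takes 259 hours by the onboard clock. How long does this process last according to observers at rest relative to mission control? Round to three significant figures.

γ = L₀/L = 61.8/52.01 = 1.18823.
The same γ dilates the second interval: 1.18823 × 259 hours = 308 hours.

308 hours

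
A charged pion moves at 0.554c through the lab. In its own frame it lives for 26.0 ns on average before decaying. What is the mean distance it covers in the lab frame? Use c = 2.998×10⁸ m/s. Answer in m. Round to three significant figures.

5.19 m

β² = 0.306916, so γ = 1/√0.693084 = 1.2012.
Lab-frame lifetime: Δt = γτ = 1.2012 × 26.0 ns = 31.231 ns.
Distance: d = vΔt = 0.554 × 2.998×10⁸ m/s × 3.1231×10^-8 s = 5.19 m.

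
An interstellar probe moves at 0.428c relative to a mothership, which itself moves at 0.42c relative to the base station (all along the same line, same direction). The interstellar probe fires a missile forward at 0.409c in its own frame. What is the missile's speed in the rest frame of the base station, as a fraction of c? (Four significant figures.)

0.8716c

First combine the missile and interstellar probe (S''→S'): u₁ = (0.409 + 0.428)/(1 + 0.409×0.428) = 0.837/1.175052 = 0.71231.
Then combine with the mothership (S'→S): u = (0.71231 + 0.42)/(1 + 0.71231×0.42) = 1.13231/1.2991702 = 0.87156.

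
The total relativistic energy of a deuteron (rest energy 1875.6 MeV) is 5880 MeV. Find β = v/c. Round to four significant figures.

Total energy E = γmc² gives γ = 5880/1875.6 = 3.135.
Hence β = √(1 − 1/γ²) = √(1 − 0.101748) = √0.898252 = 0.9478.

0.9478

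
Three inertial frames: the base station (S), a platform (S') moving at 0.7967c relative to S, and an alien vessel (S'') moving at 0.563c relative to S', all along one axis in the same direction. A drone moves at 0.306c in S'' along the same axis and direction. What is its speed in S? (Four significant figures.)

First combine the drone and alien vessel (S''→S'): u₁ = (0.306 + 0.563)/(1 + 0.306×0.563) = 0.869/1.172278 = 0.74129.
Then combine with the platform (S'→S): u = (0.74129 + 0.7967)/(1 + 0.74129×0.7967) = 1.53799/1.590585743 = 0.96693.

0.9669c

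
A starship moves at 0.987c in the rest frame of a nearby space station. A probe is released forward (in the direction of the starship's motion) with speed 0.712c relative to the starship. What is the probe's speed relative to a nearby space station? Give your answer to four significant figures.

Relativistic velocity addition: u = (u' + v)/(1 + u'v/c²), with u' = 0.712c and v = 0.987c.
Numerator: 0.712 + 0.987 = 1.699. Denominator: 1 + (0.712)(0.987) = 1.702744.
u = 1.699/1.702744 = 0.9978, so the speed is 0.9978c.

0.9978c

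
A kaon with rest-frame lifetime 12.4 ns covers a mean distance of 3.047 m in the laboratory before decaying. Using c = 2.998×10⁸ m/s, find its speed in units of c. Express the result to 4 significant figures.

0.6339c

d = βγcτ ⇒ βγ = d/(cτ) = 3.047 m / (3.71752 m) = 0.81963.
β = (βγ)/√(1+(βγ)²) = 0.81963/√1.671793 = 0.6339.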